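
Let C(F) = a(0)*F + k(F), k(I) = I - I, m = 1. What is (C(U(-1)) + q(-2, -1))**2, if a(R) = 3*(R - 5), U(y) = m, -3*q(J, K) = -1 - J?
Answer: 2116/9 ≈ 235.11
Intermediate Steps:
q(J, K) = 1/3 + J/3 (q(J, K) = -(-1 - J)/3 = 1/3 + J/3)
U(y) = 1
k(I) = 0
a(R) = -15 + 3*R (a(R) = 3*(-5 + R) = -15 + 3*R)
C(F) = -15*F (C(F) = (-15 + 3*0)*F + 0 = (-15 + 0)*F + 0 = -15*F + 0 = -15*F)
(C(U(-1)) + q(-2, -1))**2 = (-15*1 + (1/3 + (1/3)*(-2)))**2 = (-15 + (1/3 - 2/3))**2 = (-15 - 1/3)**2 = (-46/3)**2 = 2116/9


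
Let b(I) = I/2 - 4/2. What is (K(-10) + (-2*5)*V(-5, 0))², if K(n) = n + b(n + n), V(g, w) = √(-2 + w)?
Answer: 284 + 440*I*√2 ≈ 284.0 + 622.25*I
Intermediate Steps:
b(I) = -2 + I/2 (b(I) = I*(½) - 4*½ = I/2 - 2 = -2 + I/2)
K(n) = -2 + 2*n (K(n) = n + (-2 + (n + n)/2) = n + (-2 + (2*n)/2) = n + (-2 + n) = -2 + 2*n)
(K(-10) + (-2*5)*V(-5, 0))² = ((-2 + 2*(-10)) + (-2*5)*√(-2 + 0))² = ((-2 - 20) - 10*I*√2)² = (-22 - 10*I*√2)²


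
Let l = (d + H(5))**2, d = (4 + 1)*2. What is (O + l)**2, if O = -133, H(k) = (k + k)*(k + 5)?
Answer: 143209089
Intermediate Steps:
H(k) = 2*k*(5 + k) (H(k) = (2*k)*(5 + k) = 2*k*(5 + k))
d = 10 (d = 5*2 = 10)
l = 12100 (l = (10 + 2*5*(5 + 5))**2 = (10 + 2*5*10)**2 = (10 + 100)**2 = 110**2 = 12100)
(O + l)**2 = (-133 + 12100)**2 = 11967**2 = 143209089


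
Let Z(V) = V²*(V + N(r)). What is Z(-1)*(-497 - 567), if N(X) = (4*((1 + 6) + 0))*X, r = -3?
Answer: 90440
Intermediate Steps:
N(X) = 28*X (N(X) = (4*(7 + 0))*X = (4*7)*X = 28*X)
Z(V) = V²*(-84 + V) (Z(V) = V²*(V + 28*(-3)) = V²*(V - 84) = V²*(-84 + V))
Z(-1)*(-497 - 567) = ((-1)²*(-84 - 1))*(-497 - 567) = (1*(-85))*(-1064) = -85*(-1064) = 90440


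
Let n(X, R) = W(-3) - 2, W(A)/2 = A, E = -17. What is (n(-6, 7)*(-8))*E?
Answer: -1088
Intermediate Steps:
W(A) = 2*A
n(X, R) = -8 (n(X, R) = 2*(-3) - 2 = -6 - 2 = -8)
(n(-6, 7)*(-8))*E = -8*(-8)*(-17) = 64*(-17) = -1088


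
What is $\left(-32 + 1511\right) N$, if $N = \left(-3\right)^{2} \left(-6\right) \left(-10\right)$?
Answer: $798660$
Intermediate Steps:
$N = 540$ ($N = 9 \left(-6\right) \left(-10\right) = \left(-54\right) \left(-10\right) = 540$)
$\left(-32 + 1511\right) N = \left(-32 + 1511\right) 540 = 1479 \cdot 540 = 798660$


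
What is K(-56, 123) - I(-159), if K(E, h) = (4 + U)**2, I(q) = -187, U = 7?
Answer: 308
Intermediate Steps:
K(E, h) = 121 (K(E, h) = (4 + 7)**2 = 11**2 = 121)
K(-56, 123) - I(-159) = 121 - 1*(-187) = 121 + 187 = 308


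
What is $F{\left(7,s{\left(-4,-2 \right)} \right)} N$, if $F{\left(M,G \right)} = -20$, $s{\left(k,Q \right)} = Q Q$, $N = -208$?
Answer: $4160$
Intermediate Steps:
$s{\left(k,Q \right)} = Q^{2}$
$F{\left(7,s{\left(-4,-2 \right)} \right)} N = \left(-20\right) \left(-208\right) = 4160$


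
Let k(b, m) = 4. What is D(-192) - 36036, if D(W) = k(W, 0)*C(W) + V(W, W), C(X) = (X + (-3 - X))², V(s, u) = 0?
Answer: -36000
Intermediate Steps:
C(X) = 9 (C(X) = (-3)² = 9)
D(W) = 36 (D(W) = 4*9 + 0 = 36 + 0 = 36)
D(-192) - 36036 = 36 - 36036 = -36000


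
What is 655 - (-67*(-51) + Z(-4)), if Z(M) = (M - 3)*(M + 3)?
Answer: -2769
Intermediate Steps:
Z(M) = (-3 + M)*(3 + M)
655 - (-67*(-51) + Z(-4)) = 655 - (-67*(-51) + (-9 + (-4)²)) = 655 - (3417 + (-9 + 16)) = 655 - (3417 + 7) = 655 - 1*3424 = 655 - 3424 = -2769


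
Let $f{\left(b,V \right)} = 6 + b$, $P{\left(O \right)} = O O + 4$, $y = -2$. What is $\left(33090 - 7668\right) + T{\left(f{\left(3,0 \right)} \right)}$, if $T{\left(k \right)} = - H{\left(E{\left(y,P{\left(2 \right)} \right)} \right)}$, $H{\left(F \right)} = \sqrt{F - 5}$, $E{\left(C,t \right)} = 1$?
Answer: $25422 - 2 i \approx 25422.0 - 2.0 i$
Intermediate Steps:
$P{\left(O \right)} = 4 + O^{2}$ ($P{\left(O \right)} = O^{2} + 4 = 4 + O^{2}$)
$H{\left(F \right)} = \sqrt{-5 + F}$
$T{\left(k \right)} = - 2 i$ ($T{\left(k \right)} = - \sqrt{-5 + 1} = - \sqrt{-4} = - 2 i$)
$\left(33090 - 7668\right) + T{\left(f{\left(3,0 \right)} \right)} = \left(33090 - 7668\right) - 2 i = 25422 - 2 i$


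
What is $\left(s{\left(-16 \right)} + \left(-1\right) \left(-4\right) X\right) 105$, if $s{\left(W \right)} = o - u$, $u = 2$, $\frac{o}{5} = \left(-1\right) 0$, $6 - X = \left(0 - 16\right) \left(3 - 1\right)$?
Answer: $15750$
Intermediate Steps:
$X = 38$ ($X = 6 - \left(0 - 16\right) \left(3 - 1\right) = 6 - \left(0 - 16\right) 2 = 6 - \left(-16\right) 2 = 6 - -32 = 6 + 32 = 38$)
$o = 0$ ($o = 5 \left(\left(-1\right) 0\right) = 5 \cdot 0 = 0$)
$s{\left(W \right)} = -2$ ($s{\left(W \right)} = 0 - 2 = -2$)
$\left(s{\left(-16 \right)} + \left(-1\right) \left(-4\right) X\right) 105 = \left(-2 + \left(-1\right) \left(-4\right) 38\right) 105 = \left(-2 + 4 \cdot 38\right) 105 = \left(-2 + 152\right) 105 = 150 \cdot 105 = 15750$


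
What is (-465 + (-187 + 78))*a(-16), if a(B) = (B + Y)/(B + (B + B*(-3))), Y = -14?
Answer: 4305/4 ≈ 1076.3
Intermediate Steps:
a(B) = -(-14 + B)/B (a(B) = (B - 14)/(B + (B + B*(-3))) = (-14 + B)/(B + (B - 3*B)) = (-14 + B)/(B - 2*B) = (-14 + B)/((-B)) = (-14 + B)*(-1/B) = -(-14 + B)/B)
(-465 + (-187 + 78))*a(-16) = (-465 + (-187 + 78))*((14 - 1*(-16))/(-16)) = (-465 - 109)*(-(14 + 16)/16) = -(-287)*30/8 = -574*(-15/8) = 4305/4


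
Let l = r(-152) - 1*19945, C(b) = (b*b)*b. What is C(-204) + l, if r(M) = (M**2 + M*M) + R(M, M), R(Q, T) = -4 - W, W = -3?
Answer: -8463402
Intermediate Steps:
R(Q, T) = -1 (R(Q, T) = -4 - 1*(-3) = -4 + 3 = -1)
C(b) = b**3 (C(b) = b**2*b = b**3)
r(M) = -1 + 2*M**2 (r(M) = (M**2 + M*M) - 1 = (M**2 + M**2) - 1 = 2*M**2 - 1 = -1 + 2*M**2)
l = 26262 (l = (-1 + 2*(-152)**2) - 1*19945 = (-1 + 2*23104) - 19945 = (-1 + 46208) - 19945 = 46207 - 19945 = 26262)
C(-204) + l = (-204)**3 + 26262 = -8489664 + 26262 = -8463402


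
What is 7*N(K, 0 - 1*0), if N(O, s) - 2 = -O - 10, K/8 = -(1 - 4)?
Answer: -224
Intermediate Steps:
K = 24 (K = 8*(-(1 - 4)) = 8*(-1*(-3)) = 8*3 = 24)
N(O, s) = -8 - O (N(O, s) = 2 + (-O - 10) = 2 + (-10 - O) = -8 - O)
7*N(K, 0 - 1*0) = 7*(-8 - 1*24) = 7*(-8 - 24) = 7*(-32) = -224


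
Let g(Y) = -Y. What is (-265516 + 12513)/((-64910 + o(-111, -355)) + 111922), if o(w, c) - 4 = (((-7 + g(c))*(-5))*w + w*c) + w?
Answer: -253003/279450 ≈ -0.90536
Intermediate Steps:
o(w, c) = 4 + w + c*w + w*(35 + 5*c) (o(w, c) = 4 + ((((-7 - c)*(-5))*w + w*c) + w) = 4 + (((35 + 5*c)*w + c*w) + w) = 4 + ((w*(35 + 5*c) + c*w) + w) = 4 + ((c*w + w*(35 + 5*c)) + w) = 4 + (w + c*w + w*(35 + 5*c)) = 4 + w + c*w + w*(35 + 5*c))
(-265516 + 12513)/((-64910 + o(-111, -355)) + 111922) = (-265516 + 12513)/((-64910 + (4 + 36*(-111) + 6*(-355)*(-111))) + 111922) = -253003/((-64910 + (4 - 3996 + 236430)) + 111922) = -253003/((-64910 + 232438) + 111922) = -253003/(167528 + 111922) = -253003/279450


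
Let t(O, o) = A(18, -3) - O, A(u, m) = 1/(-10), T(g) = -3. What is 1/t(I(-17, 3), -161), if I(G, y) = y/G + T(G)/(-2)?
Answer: -85/121 ≈ -0.70248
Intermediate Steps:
I(G, y) = 3/2 + y/G (I(G, y) = y/G - 3/(-2) = y/G - 3*(-½) = y/G + 3/2 = 3/2 + y/G)
A(u, m) = -⅒
t(O, o) = -⅒ - O
1/t(I(-17, 3), -161) = 1/(-⅒ - (3/2 + 3/(-17))) = 1/(-⅒ - (3/2 + 3*(-1/17))) = 1/(-⅒ - (3/2 - 3/17)) = 1/(-⅒ - 1*45/34) = 1/(-⅒ - 45/34) = 1/(-121/85) = -85/121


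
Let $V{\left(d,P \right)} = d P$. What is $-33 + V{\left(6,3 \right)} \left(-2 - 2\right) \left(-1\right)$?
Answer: $39$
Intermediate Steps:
$V{\left(d,P \right)} = P d$
$-33 + V{\left(6,3 \right)} \left(-2 - 2\right) \left(-1\right) = -33 + 3 \cdot 6 \left(-2 - 2\right) \left(-1\right) = -33 + 18 \left(\left(-4\right) \left(-1\right)\right) = -33 + 18 \cdot 4 = -33 + 72 = 39$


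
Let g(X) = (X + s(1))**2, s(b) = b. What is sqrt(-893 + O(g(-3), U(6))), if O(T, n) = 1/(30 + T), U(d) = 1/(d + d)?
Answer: I*sqrt(1032274)/34 ≈ 29.883*I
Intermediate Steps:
U(d) = 1/(2*d)
g(X) = (1 + X)**2 (g(X) = (X + 1)**2 = (1 + X)**2)
sqrt(-893 + O(g(-3), U(6))) = sqrt(-893 + 1/(30 + (1 - 3)**2)) = sqrt(-893 + 1/(30 + (-2)**2)) = sqrt(-893 + 1/(30 + 4)) = sqrt(-893 + 1/34) = sqrt(-30361/34) = I*sqrt(1032274)/34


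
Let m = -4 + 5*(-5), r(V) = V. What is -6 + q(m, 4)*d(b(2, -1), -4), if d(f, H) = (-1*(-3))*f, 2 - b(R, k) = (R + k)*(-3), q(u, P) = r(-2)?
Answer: -36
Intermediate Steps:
m = -29 (m = -4 - 25 = -29)
q(u, P) = -2
b(R, k) = 2 + 3*R + 3*k (b(R, k) = 2 - (R + k)*(-3) = 2 - (-3*R - 3*k) = 2 + (3*R + 3*k) = 2 + 3*R + 3*k)
d(f, H) = 3*f
-6 + q(m, 4)*d(b(2, -1), -4) = -6 - 6*(2 + 3*2 + 3*(-1)) = -6 - 6*(2 + 6 - 3) = -6 - 6*5 = -6 - 2*15 = -6 - 30 = -36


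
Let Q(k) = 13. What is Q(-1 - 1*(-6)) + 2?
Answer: 15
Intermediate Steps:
Q(-1 - 1*(-6)) + 2 = 13 + 2 = 15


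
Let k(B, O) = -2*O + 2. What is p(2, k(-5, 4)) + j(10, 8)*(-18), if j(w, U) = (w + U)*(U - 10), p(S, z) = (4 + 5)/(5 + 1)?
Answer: 1299/2 ≈ 649.50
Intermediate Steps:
k(B, O) = 2 - 2*O
p(S, z) = 3/2 (p(S, z) = 9/6 = 9*(1/6) = 3/2)
j(w, U) = (-10 + U)*(U + w) (j(w, U) = (U + w)*(-10 + U) = (-10 + U)*(U + w))
p(2, k(-5, 4)) + j(10, 8)*(-18) = 3/2 + (8**2 - 10*8 - 10*10 + 8*10)*(-18) = 3/2 + (64 - 80 - 100 + 80)*(-18) = 3/2 - 36*(-18) = 3/2 + 648 = 1299/2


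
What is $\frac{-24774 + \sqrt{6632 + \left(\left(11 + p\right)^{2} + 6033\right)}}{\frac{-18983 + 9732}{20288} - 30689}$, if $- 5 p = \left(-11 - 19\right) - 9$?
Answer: $\frac{167538304}{207542561} - \frac{20288 \sqrt{325461}}{3113138415} \approx 0.80353$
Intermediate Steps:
$p = \frac{39}{5}$ ($p = - \frac{\left(-11 - 19\right) - 9}{5} = - \frac{-30 - 9}{5} = \left(- \frac{1}{5}\right) \left(-39\right) = \frac{39}{5} \approx 7.8$)
$\frac{-24774 + \sqrt{6632 + \left(\left(11 + p\right)^{2} + 6033\right)}}{\frac{-18983 + 9732}{20288} - 30689} = \frac{-24774 + \sqrt{6632 + \left(\left(11 + \frac{39}{5}\right)^{2} + 6033\right)}}{\frac{-18983 + 9732}{20288} - 30689} = \frac{-24774 + \sqrt{6632 + \left(\left(\frac{94}{5}\right)^{2} + 6033\right)}}{\left(-9251\right) \frac{1}{20288} - 30689} = \frac{-24774 + \sqrt{6632 + \left(\frac{8836}{25} + 6033\right)}}{- \frac{9251}{20288} - 30689} = \frac{-24774 + \sqrt{6632 + \frac{159661}{25}}}{- \frac{622627683}{20288}} = \left(-24774 + \sqrt{\frac{325461}{25}}\right) \left(- \frac{20288}{622627683}\right) = \left(-24774 + \frac{\sqrt{325461}}{5}\right) \left(- \frac{20288}{622627683}\right) = \frac{167538304}{207542561} - \frac{20288 \sqrt{325461}}{3113138415}$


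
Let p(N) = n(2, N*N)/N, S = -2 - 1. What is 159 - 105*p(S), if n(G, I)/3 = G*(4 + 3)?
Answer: 1629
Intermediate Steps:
S = -3
n(G, I) = 21*G (n(G, I) = 3*(G*(4 + 3)) = 3*(G*7) = 3*(7*G) = 21*G)
p(N) = 42/N (p(N) = (21*2)/N = 42/N)
159 - 105*p(S) = 159 - 4410/(-3) = 159 - 4410*(-1)/3 = 159 - 105*(-14) = 159 + 1470 = 1629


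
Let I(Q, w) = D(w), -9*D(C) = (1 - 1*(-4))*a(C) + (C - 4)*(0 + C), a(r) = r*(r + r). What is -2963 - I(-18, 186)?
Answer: 117715/3 ≈ 39238.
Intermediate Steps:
a(r) = 2*r² (a(r) = r*(2*r) = 2*r²)
D(C) = -10*C²/9 - C*(-4 + C)/9 (D(C) = -((1 - 1*(-4))*(2*C²) + (C - 4)*(0 + C))/9 = -((1 + 4)*(2*C²) + (-4 + C)*C)/9 = -(5*(2*C²) + C*(-4 + C))/9 = -(10*C² + C*(-4 + C))/9 = -10*C²/9 - C*(-4 + C)/9)
I(Q, w) = w*(4 - 11*w)/9
-2963 - I(-18, 186) = -2963 - 186*(4 - 11*186)/9 = -2963 - 186*(4 - 2046)/9 = -2963 - 186*(-2042)/9 = -2963 - 1*(-126604/3) = -2963 + 126604/3 = 117715/3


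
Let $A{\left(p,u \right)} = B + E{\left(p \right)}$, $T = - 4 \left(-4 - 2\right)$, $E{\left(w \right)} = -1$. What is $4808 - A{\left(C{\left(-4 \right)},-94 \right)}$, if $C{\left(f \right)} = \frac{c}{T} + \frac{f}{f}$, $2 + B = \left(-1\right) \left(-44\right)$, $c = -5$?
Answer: $4767$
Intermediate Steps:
$B = 42$ ($B = -2 - -44 = -2 + 44 = 42$)
$T = 24$ ($T = \left(-4\right) \left(-6\right) = 24$)
$C{\left(f \right)} = \frac{19}{24}$ ($C{\left(f \right)} = - \frac{5}{24} + \frac{f}{f} = \left(-5\right) \frac{1}{24} + 1 = - \frac{5}{24} + 1 = \frac{19}{24}$)
$A{\left(p,u \right)} = 41$ ($A{\left(p,u \right)} = 42 - 1 = 41$)
$4808 - A{\left(C{\left(-4 \right)},-94 \right)} = 4808 - 41 = 4767$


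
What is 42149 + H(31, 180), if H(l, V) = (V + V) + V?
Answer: 42689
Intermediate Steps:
H(l, V) = 3*V (H(l, V) = 2*V + V = 3*V)
42149 + H(31, 180) = 42149 + 3*180 = 42149 + 540 = 42689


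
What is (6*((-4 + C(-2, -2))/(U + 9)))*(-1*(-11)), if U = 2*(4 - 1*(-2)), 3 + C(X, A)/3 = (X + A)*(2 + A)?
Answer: -286/7 ≈ -40.857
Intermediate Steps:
C(X, A) = -9 + 3*(2 + A)*(A + X) (C(X, A) = -9 + 3*((X + A)*(2 + A)) = -9 + 3*((A + X)*(2 + A)) = -9 + 3*((2 + A)*(A + X)) = -9 + 3*(2 + A)*(A + X))
U = 12 (U = 2*(4 + 2) = 2*6 = 12)
(6*((-4 + C(-2, -2))/(U + 9)))*(-1*(-11)) = (6*((-4 + (-9 + 3*(-2)² + 6*(-2) + 6*(-2) + 3*(-2)*(-2)))/(12 + 9)))*(-1*(-11)) = (6*((-4 + (-9 + 3*4 - 12 - 12 + 12))/21))*11 = (6*((-4 + (-9 + 12 - 12 - 12 + 12))*(1/21)))*11 = (6*((-4 - 9)*(1/21)))*11 = (6*(-13*1/21))*11 = (6*(-13/21))*11 = -26/7*11 = -286/7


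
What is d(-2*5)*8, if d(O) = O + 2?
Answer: -64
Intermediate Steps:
d(O) = 2 + O
d(-2*5)*8 = (2 - 2*5)*8 = (2 - 10)*8 = -8*8 = -64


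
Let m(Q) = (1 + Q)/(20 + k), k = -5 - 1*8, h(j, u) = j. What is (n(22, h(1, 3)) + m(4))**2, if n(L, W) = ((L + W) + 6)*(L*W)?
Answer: 19989841/49 ≈ 4.0796e+5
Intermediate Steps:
k = -13 (k = -5 - 8 = -13)
m(Q) = 1/7 + Q/7 (m(Q) = (1 + Q)/(20 - 13) = (1 + Q)/7 = (1 + Q)*(1/7) = 1/7 + Q/7)
n(L, W) = L*W*(6 + L + W) (n(L, W) = (6 + L + W)*(L*W) = L*W*(6 + L + W))
(n(22, h(1, 3)) + m(4))**2 = (22*1*(6 + 22 + 1) + (1/7 + (1/7)*4))**2 = (22*1*29 + (1/7 + 4/7))**2 = (638 + 5/7)**2 = (4471/7)**2 = 19989841/49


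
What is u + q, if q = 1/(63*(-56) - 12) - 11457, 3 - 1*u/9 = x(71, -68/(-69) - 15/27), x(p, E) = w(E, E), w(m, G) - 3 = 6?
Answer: -40748941/3540 ≈ -11511.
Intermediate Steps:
w(m, G) = 9 (w(m, G) = 3 + 6 = 9)
x(p, E) = 9
u = -54 (u = 27 - 9*9 = 27 - 81 = -54)
q = -40557781/3540 (q = 1/(-3528 - 12) - 11457 = 1/(-3540) - 11457 = -1/3540 - 11457 = -40557781/3540 ≈ -11457.)
u + q = -54 - 40557781/3540 = -40748941/3540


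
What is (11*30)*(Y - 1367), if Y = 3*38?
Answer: -413490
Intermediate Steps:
Y = 114
(11*30)*(Y - 1367) = (11*30)*(114 - 1367) = 330*(-1253) = -413490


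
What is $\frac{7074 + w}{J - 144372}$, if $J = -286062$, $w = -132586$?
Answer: $\frac{62756}{215217} \approx 0.29159$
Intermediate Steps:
$\frac{7074 + w}{J - 144372} = \frac{7074 - 132586}{-286062 - 144372} = - \frac{125512}{-430434} = \left(-125512\right) \left(- \frac{1}{430434}\right) = \frac{62756}{215217}$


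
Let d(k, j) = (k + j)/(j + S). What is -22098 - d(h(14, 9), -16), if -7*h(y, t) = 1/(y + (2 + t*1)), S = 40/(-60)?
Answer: -193365903/8750 ≈ -22099.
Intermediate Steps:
S = -⅔ (S = 40*(-1/60) = -⅔ ≈ -0.66667)
h(y, t) = -1/(7*(2 + t + y)) (h(y, t) = -1/(7*(y + (2 + t*1))) = -1/(7*(y + (2 + t))) = -1/(7*(2 + t + y)))
d(k, j) = (j + k)/(-⅔ + j) (d(k, j) = (k + j)/(j - ⅔) = (j + k)/(-⅔ + j))
-22098 - d(h(14, 9), -16) = -22098 - 3*(-16 - 1/(14 + 7*9 + 7*14))/(-2 + 3*(-16)) = -22098 - 3*(-16 - 1/(14 + 63 + 98))/(-2 - 48) = -22098 - 3*(-16 - 1/175)/(-50) = -22098 - 3*(-1)*(-16 - 1*1/175)/50 = -22098 - 3*(-1)*(-16 - 1/175)/50 = -22098 - 3*(-1)*(-2801)/(50*175) = -22098 - 1*8403/8750 = -22098 - 8403/8750 = -193365903/8750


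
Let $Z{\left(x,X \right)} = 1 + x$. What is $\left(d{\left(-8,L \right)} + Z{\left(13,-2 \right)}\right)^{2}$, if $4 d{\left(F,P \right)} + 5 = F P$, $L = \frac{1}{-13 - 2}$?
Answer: $\frac{597529}{3600} \approx 165.98$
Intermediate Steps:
$L = - \frac{1}{15}$ ($L = \frac{1}{-13 + \left(-7 + 5\right)} = \frac{1}{-13 - 2} = \frac{1}{-15} = - \frac{1}{15} \approx -0.066667$)
$d{\left(F,P \right)} = - \frac{5}{4} + \frac{F P}{4}$
$\left(d{\left(-8,L \right)} + Z{\left(13,-2 \right)}\right)^{2} = \left(\left(- \frac{5}{4} + \frac{1}{4} \left(-8\right) \left(- \frac{1}{15}\right)\right) + \left(1 + 13\right)\right)^{2} = \left(\left(- \frac{5}{4} + \frac{2}{15}\right) + 14\right)^{2} = \left(- \frac{67}{60} + 14\right)^{2} = \left(\frac{773}{60}\right)^{2} = \frac{597529}{3600}$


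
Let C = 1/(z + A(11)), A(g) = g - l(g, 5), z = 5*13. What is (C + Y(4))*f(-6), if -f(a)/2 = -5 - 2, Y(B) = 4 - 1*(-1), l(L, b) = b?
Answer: 4984/71 ≈ 70.197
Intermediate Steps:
z = 65
Y(B) = 5 (Y(B) = 4 + 1 = 5)
A(g) = -5 + g (A(g) = g - 1*5 = g - 5 = -5 + g)
C = 1/71 (C = 1/(65 + (-5 + 11)) = 1/(65 + 6) = 1/71 ≈ 0.014085)
f(a) = 14 (f(a) = -2*(-5 - 2) = -2*(-7) = 14)
(C + Y(4))*f(-6) = (1/71 + 5)*14 = (356/71)*14 = 4984/71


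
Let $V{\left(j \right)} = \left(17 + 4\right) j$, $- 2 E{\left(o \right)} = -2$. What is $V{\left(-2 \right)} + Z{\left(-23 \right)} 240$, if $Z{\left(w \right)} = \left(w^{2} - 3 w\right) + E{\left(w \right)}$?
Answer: $143718$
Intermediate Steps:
$E{\left(o \right)} = 1$ ($E{\left(o \right)} = \left(- \frac{1}{2}\right) \left(-2\right) = 1$)
$V{\left(j \right)} = 21 j$
$Z{\left(w \right)} = 1 + w^{2} - 3 w$ ($Z{\left(w \right)} = \left(w^{2} - 3 w\right) + 1 = 1 + w^{2} - 3 w$)
$V{\left(-2 \right)} + Z{\left(-23 \right)} 240 = 21 \left(-2\right) + \left(1 + \left(-23\right)^{2} - -69\right) 240 = -42 + \left(1 + 529 + 69\right) 240 = -42 + 599 \cdot 240 = -42 + 143760 = 143718$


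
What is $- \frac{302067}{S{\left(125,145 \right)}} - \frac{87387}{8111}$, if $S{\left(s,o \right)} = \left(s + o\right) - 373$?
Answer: $\frac{2441064576}{835433} \approx 2921.9$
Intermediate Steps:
$S{\left(s,o \right)} = -373 + o + s$ ($S{\left(s,o \right)} = \left(o + s\right) - 373 = -373 + o + s$)
$- \frac{302067}{S{\left(125,145 \right)}} - \frac{87387}{8111} = - \frac{302067}{-373 + 145 + 125} - \frac{87387}{8111} = - \frac{302067}{-103} - \frac{87387}{8111} = \left(-302067\right) \left(- \frac{1}{103}\right) - \frac{87387}{8111} = \frac{302067}{103} - \frac{87387}{8111} = \frac{2441064576}{835433}$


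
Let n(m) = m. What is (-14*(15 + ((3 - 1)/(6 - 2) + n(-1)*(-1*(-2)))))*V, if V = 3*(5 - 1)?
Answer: -2268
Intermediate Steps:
V = 12 (V = 3*4 = 12)
(-14*(15 + ((3 - 1)/(6 - 2) + n(-1)*(-1*(-2)))))*V = -14*(15 + ((3 - 1)/(6 - 2) - (-1)*(-2)))*12 = -14*(15 + (2/4 - 1*2))*12 = -14*(15 + (2*(¼) - 2))*12 = -14*(15 + (½ - 2))*12 = -14*(15 - 3/2)*12 = -14*27/2*12 = -189*12 = -2268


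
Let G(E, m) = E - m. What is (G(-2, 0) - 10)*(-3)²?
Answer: -108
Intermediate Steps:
(G(-2, 0) - 10)*(-3)² = ((-2 - 1*0) - 10)*(-3)² = ((-2 + 0) - 10)*9 = (-2 - 10)*9 = -12*9 = -108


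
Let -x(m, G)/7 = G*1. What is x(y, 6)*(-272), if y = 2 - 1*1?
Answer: 11424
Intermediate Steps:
y = 1 (y = 2 - 1 = 1)
x(m, G) = -7*G
x(y, 6)*(-272) = -7*6*(-272) = -42*(-272) = 11424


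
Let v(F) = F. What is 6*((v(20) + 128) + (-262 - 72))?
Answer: -1116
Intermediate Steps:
6*((v(20) + 128) + (-262 - 72)) = 6*((20 + 128) + (-262 - 72)) = 6*(148 - 334) = 6*(-186) = -1116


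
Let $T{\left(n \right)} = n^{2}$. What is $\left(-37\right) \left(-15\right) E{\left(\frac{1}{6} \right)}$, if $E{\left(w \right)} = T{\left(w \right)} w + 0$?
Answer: $\frac{185}{72} \approx 2.5694$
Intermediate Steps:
$E{\left(w \right)} = w^{3}$ ($E{\left(w \right)} = w^{2} w + 0 = w^{3} + 0 = w^{3}$)
$\left(-37\right) \left(-15\right) E{\left(\frac{1}{6} \right)} = \left(-37\right) \left(-15\right) \left(\frac{1}{6}\right)^{3} = \frac{555}{216} = 555 \cdot \frac{1}{216} = \frac{185}{72}$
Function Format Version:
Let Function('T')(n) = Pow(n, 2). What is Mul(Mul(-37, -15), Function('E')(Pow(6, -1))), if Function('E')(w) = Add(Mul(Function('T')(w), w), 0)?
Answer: Rational(185, 72) ≈ 2.5694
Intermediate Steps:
Function('E')(w) = Pow(w, 3) (Function('E')(w) = Add(Mul(Pow(w, 2), w), 0) = Add(Pow(w, 3), 0) = Pow(w, 3))
Mul(Mul(-37, -15), Function('E')(Pow(6, -1))) = Mul(Mul(-37, -15), Pow(Pow(6, -1), 3)) = Mul(555, Pow(Rational(1, 6), 3)) = Mul(555, Rational(1, 216)) = Rational(185, 72)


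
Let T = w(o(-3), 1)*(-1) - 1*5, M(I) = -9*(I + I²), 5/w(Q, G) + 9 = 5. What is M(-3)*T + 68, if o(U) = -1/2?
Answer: 541/2 ≈ 270.50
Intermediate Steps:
o(U) = -½ (o(U) = -1*½ = -½)
w(Q, G) = -5/4 (w(Q, G) = 5/(-9 + 5) = 5/(-4) = 5*(-¼) = -5/4)
M(I) = -9*I - 9*I²
T = -15/4 (T = -5/4*(-1) - 1*5 = 5/4 - 5 = -15/4 ≈ -3.7500)
M(-3)*T + 68 = -9*(-3)*(1 - 3)*(-15/4) + 68 = -9*(-3)*(-2)*(-15/4) + 68 = -54*(-15/4) + 68 = 405/2 + 68 = 541/2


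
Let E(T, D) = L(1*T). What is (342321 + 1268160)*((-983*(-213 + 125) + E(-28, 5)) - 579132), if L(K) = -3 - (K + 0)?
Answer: -793327772043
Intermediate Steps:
L(K) = -3 - K
E(T, D) = -3 - T
(342321 + 1268160)*((-983*(-213 + 125) + E(-28, 5)) - 579132) = (342321 + 1268160)*((-983*(-213 + 125) + (-3 - 1*(-28))) - 579132) = 1610481*((-983*(-88) + (-3 + 28)) - 579132) = 1610481*((86504 + 25) - 579132) = 1610481*(86529 - 579132) = 1610481*(-492603) = -793327772043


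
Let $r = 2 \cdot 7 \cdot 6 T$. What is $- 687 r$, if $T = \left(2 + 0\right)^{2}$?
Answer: $-230832$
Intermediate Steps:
$T = 4$ ($T = 2^{2} = 4$)
$r = 336$ ($r = 2 \cdot 7 \cdot 6 \cdot 4 = 14 \cdot 6 \cdot 4 = 84 \cdot 4 = 336$)
$- 687 r = \left(-687\right) 336 = -230832$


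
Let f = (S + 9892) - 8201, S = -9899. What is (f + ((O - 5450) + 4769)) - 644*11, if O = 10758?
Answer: -5215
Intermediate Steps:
f = -8208 (f = (-9899 + 9892) - 8201 = -7 - 8201 = -8208)
(f + ((O - 5450) + 4769)) - 644*11 = (-8208 + ((10758 - 5450) + 4769)) - 644*11 = (-8208 + (5308 + 4769)) - 7084 = (-8208 + 10077) - 7084 = 1869 - 7084 = -5215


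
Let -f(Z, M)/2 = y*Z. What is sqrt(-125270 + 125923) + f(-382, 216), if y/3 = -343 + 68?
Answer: -630300 + sqrt(653) ≈ -6.3027e+5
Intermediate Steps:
y = -825 (y = 3*(-343 + 68) = 3*(-275) = -825)
f(Z, M) = 1650*Z (f(Z, M) = -(-1650)*Z = 1650*Z)
sqrt(-125270 + 125923) + f(-382, 216) = sqrt(-125270 + 125923) + 1650*(-382) = sqrt(653) - 630300 = -630300 + sqrt(653)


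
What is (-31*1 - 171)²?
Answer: 40804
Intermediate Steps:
(-31*1 - 171)² = (-31 - 171)² = (-202)² = 40804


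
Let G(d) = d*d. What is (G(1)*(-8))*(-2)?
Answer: 16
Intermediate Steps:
G(d) = d**2
(G(1)*(-8))*(-2) = (1**2*(-8))*(-2) = (1*(-8))*(-2) = -8*(-2) = 16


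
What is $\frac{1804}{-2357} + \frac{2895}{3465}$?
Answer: $\frac{38177}{544467} \approx 0.070118$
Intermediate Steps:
$\frac{1804}{-2357} + \frac{2895}{3465} = 1804 \left(- \frac{1}{2357}\right) + 2895 \cdot \frac{1}{3465} = - \frac{1804}{2357} + \frac{193}{231} = \frac{38177}{544467}$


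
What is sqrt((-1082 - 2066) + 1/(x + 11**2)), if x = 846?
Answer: 3*I*sqrt(327073245)/967 ≈ 56.107*I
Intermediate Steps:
sqrt((-1082 - 2066) + 1/(x + 11**2)) = sqrt((-1082 - 2066) + 1/(846 + 11**2)) = sqrt(-3148 + 1/(846 + 121)) = sqrt(-3148 + 1/967) = sqrt(-3044115/967) = 3*I*sqrt(327073245)/967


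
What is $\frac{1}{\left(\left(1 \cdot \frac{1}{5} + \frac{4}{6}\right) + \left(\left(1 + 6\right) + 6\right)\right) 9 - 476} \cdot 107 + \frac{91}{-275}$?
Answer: $- \frac{306921}{482900} \approx -0.63558$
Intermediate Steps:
$\frac{1}{\left(\left(1 \cdot \frac{1}{5} + \frac{4}{6}\right) + \left(\left(1 + 6\right) + 6\right)\right) 9 - 476} \cdot 107 + \frac{91}{-275} = \frac{1}{\left(\left(1 \cdot \frac{1}{5} + 4 \cdot \frac{1}{6}\right) + \left(7 + 6\right)\right) 9 - 476} \cdot 107 + 91 \left(- \frac{1}{275}\right) = \frac{1}{\left(\left(\frac{1}{5} + \frac{2}{3}\right) + 13\right) 9 - 476} \cdot 107 - \frac{91}{275} = \frac{1}{\left(\frac{13}{15} + 13\right) 9 - 476} \cdot 107 - \frac{91}{275} = \frac{1}{\frac{208}{15} \cdot 9 - 476} \cdot 107 - \frac{91}{275} = \frac{1}{\frac{624}{5} - 476} \cdot 107 - \frac{91}{275} = \frac{1}{- \frac{1756}{5}} \cdot 107 - \frac{91}{275} = \left(- \frac{5}{1756}\right) 107 - \frac{91}{275} = - \frac{535}{1756} - \frac{91}{275} = - \frac{306921}{482900}$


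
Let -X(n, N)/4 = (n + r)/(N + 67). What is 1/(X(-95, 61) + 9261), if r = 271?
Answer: 2/18511 ≈ 0.00010804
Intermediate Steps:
X(n, N) = -4*(271 + n)/(67 + N) (X(n, N) = -4*(n + 271)/(N + 67) = -4*(271 + n)/(67 + N))
1/(X(-95, 61) + 9261) = 1/(4*(-271 - 1*(-95))/(67 + 61) + 9261) = 1/(4*(-271 + 95)/128 + 9261) = 1/(4*(1/128)*(-176) + 9261) = 1/(-11/2 + 9261) = 1/(18511/2) = 2/18511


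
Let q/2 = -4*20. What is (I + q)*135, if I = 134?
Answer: -3510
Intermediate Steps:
q = -160 (q = 2*(-4*20) = 2*(-80) = -160)
(I + q)*135 = (134 - 160)*135 = -26*135 = -3510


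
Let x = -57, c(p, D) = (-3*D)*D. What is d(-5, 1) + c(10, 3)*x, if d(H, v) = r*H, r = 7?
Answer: 1504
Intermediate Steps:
d(H, v) = 7*H
c(p, D) = -3*D**2
d(-5, 1) + c(10, 3)*x = 7*(-5) - 3*3**2*(-57) = -35 - 3*9*(-57) = -35 - 27*(-57) = -35 + 1539 = 1504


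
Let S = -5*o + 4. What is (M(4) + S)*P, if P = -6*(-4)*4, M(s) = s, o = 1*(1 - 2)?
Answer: 1248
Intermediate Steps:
o = -1 (o = 1*(-1) = -1)
S = 9 (S = -5*(-1) + 4 = 5 + 4 = 9)
P = 96 (P = -(-24)*4 = -1*(-96) = 96)
(M(4) + S)*P = (4 + 9)*96 = 13*96 = 1248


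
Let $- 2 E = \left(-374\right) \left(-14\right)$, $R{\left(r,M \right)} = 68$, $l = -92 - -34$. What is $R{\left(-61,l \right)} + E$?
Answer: $-2550$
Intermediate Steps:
$l = -58$ ($l = -92 + 34 = -58$)
$E = -2618$ ($E = - \frac{\left(-374\right) \left(-14\right)}{2} = \left(- \frac{1}{2}\right) 5236 = -2618$)
$R{\left(-61,l \right)} + E = 68 - 2618 = -2550$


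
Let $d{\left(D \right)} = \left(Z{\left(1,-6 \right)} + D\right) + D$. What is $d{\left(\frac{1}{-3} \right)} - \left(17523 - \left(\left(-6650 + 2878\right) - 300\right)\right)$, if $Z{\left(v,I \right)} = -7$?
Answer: $- \frac{64808}{3} \approx -21603.0$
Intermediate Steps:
$d{\left(D \right)} = -7 + 2 D$ ($d{\left(D \right)} = \left(-7 + D\right) + D = -7 + 2 D$)
$d{\left(\frac{1}{-3} \right)} - \left(17523 - \left(\left(-6650 + 2878\right) - 300\right)\right) = \left(-7 + \frac{2}{-3}\right) - \left(17523 - \left(\left(-6650 + 2878\right) - 300\right)\right) = \left(-7 + 2 \left(- \frac{1}{3}\right)\right) - \left(17523 - \left(-3772 - 300\right)\right) = \left(-7 - \frac{2}{3}\right) - \left(17523 - -4072\right) = - \frac{23}{3} - \left(17523 + 4072\right) = - \frac{23}{3} - 21595 = - \frac{64808}{3}$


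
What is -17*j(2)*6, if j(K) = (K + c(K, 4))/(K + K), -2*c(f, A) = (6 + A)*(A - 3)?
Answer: 153/2 ≈ 76.500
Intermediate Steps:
c(f, A) = -(-3 + A)*(6 + A)/2 (c(f, A) = -(6 + A)*(A - 3)/2 = -(6 + A)*(-3 + A)/2 = -(-3 + A)*(6 + A)/2)
j(K) = (-5 + K)/(2*K) (j(K) = (K + (9 - 3/2*4 - ½*4²))/(K + K) = (K + (9 - 6 - ½*16))/((2*K)) = (K + (9 - 6 - 8))*(1/(2*K)) = (K - 5)*(1/(2*K)) = (-5 + K)*(1/(2*K)) = (-5 + K)/(2*K))
-17*j(2)*6 = -17*(-5 + 2)/(2*2)*6 = -17*(-3)/(2*2)*6 = -17*(-¾)*6 = (51/4)*6 = 153/2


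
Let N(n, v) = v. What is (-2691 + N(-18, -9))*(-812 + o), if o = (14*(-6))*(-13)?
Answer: -756000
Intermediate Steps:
o = 1092 (o = -84*(-13) = 1092)
(-2691 + N(-18, -9))*(-812 + o) = (-2691 - 9)*(-812 + 1092) = -2700*280 = -756000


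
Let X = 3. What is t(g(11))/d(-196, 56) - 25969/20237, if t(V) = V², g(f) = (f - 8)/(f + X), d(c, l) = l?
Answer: -830477/647584 ≈ -1.2824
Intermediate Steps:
g(f) = (-8 + f)/(3 + f) (g(f) = (f - 8)/(f + 3) = (-8 + f)/(3 + f))
t(g(11))/d(-196, 56) - 25969/20237 = ((-8 + 11)/(3 + 11))²/56 - 25969/20237 = (3/14)²*(1/56) - 25969*1/20237 = ((1/14)*3)²*(1/56) - 25969/20237 = (3/14)²*(1/56) - 25969/20237 = (9/196)*(1/56) - 25969/20237 = 9/10976 - 25969/20237 = -830477/647584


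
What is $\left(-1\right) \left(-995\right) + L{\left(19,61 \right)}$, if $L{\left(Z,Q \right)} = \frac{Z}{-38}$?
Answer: $\frac{1989}{2} \approx 994.5$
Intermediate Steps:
$L{\left(Z,Q \right)} = - \frac{Z}{38}$ ($L{\left(Z,Q \right)} = Z \left(- \frac{1}{38}\right) = - \frac{Z}{38}$)
$\left(-1\right) \left(-995\right) + L{\left(19,61 \right)} = \left(-1\right) \left(-995\right) - \frac{1}{2} = 995 - \frac{1}{2} = \frac{1989}{2}$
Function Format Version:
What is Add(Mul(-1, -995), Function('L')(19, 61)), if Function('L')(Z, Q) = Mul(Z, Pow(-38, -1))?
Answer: Rational(1989, 2) ≈ 994.50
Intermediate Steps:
Function('L')(Z, Q) = Mul(Rational(-1, 38), Z) (Function('L')(Z, Q) = Mul(Z, Rational(-1, 38)) = Mul(Rational(-1, 38), Z))
Add(Mul(-1, -995), Function('L')(19, 61)) = Add(Mul(-1, -995), Mul(Rational(-1, 38), 19)) = Add(995, Rational(-1, 2)) = Rational(1989, 2)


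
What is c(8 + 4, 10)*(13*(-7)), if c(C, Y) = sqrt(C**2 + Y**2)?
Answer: -182*sqrt(61) ≈ -1421.5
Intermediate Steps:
c(8 + 4, 10)*(13*(-7)) = sqrt((8 + 4)**2 + 10**2)*(13*(-7)) = sqrt(12**2 + 100)*(-91) = sqrt(144 + 100)*(-91) = sqrt(244)*(-91) = (2*sqrt(61))*(-91) = -182*sqrt(61)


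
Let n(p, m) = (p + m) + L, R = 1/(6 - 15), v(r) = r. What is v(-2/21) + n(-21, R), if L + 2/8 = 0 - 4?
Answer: -6415/252 ≈ -25.456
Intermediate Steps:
R = -⅑ (R = 1/(-9) = -⅑ ≈ -0.11111)
L = -17/4 (L = -¼ + (0 - 4) = -¼ - 4 = -17/4 ≈ -4.2500)
n(p, m) = -17/4 + m + p (n(p, m) = (p + m) - 17/4 = (m + p) - 17/4 = -17/4 + m + p)
v(-2/21) + n(-21, R) = -2/21 + (-17/4 - ⅑ - 21) = -2*1/21 - 913/36 = -2/21 - 913/36 = -6415/252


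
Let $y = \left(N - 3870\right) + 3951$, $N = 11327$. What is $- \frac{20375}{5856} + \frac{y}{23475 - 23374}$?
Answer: $\frac{64747373}{591456} \approx 109.47$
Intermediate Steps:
$y = 11408$ ($y = \left(11327 - 3870\right) + 3951 = 7457 + 3951 = 11408$)
$- \frac{20375}{5856} + \frac{y}{23475 - 23374} = - \frac{20375}{5856} + \frac{11408}{23475 - 23374} = \left(-20375\right) \frac{1}{5856} + \frac{11408}{23475 - 23374} = - \frac{20375}{5856} + \frac{11408}{101} = \frac{64747373}{591456}$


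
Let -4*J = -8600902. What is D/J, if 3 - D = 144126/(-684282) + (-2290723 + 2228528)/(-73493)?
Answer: 5662054486/5149271666033303 ≈ 1.0996e-6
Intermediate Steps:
D = 2831027243/1197379453 (D = 3 - (144126/(-684282) + (-2290723 + 2228528)/(-73493)) = 3 - (144126*(-1/684282) - 62195*(-1/73493)) = 3 - (-24021/114047 + 8885/10499) = 3 - 1*761111116/1197379453 = 3 - 761111116/1197379453 = 2831027243/1197379453 ≈ 2.3644)
J = 4300451/2 (J = -¼*(-8600902) = 4300451/2 ≈ 2.1502e+6)
D/J = 2831027243/(1197379453*(4300451/2)) = (2831027243/1197379453)*(2/4300451) = 5662054486/5149271666033303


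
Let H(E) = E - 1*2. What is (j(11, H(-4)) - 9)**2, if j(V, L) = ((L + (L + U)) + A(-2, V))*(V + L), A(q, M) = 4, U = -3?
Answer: 4096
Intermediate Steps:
H(E) = -2 + E (H(E) = E - 2 = -2 + E)
j(V, L) = (1 + 2*L)*(L + V) (j(V, L) = ((L + (L - 3)) + 4)*(V + L) = ((L + (-3 + L)) + 4)*(L + V) = ((-3 + 2*L) + 4)*(L + V) = (1 + 2*L)*(L + V))
(j(11, H(-4)) - 9)**2 = (((-2 - 4) + 11 + 2*(-2 - 4)**2 + 2*(-2 - 4)*11) - 9)**2 = ((-6 + 11 + 2*(-6)**2 + 2*(-6)*11) - 9)**2 = ((-6 + 11 + 2*36 - 132) - 9)**2 = ((-6 + 11 + 72 - 132) - 9)**2 = (-55 - 9)**2 = (-64)**2 = 4096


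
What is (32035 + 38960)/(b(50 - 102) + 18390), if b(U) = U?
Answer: 70995/18338 ≈ 3.8715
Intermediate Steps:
(32035 + 38960)/(b(50 - 102) + 18390) = (32035 + 38960)/((50 - 102) + 18390) = 70995/(-52 + 18390) = 70995/18338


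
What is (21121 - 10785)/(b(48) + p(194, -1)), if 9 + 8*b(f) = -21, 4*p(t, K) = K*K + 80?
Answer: 20672/33 ≈ 626.42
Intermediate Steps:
p(t, K) = 20 + K²/4 (p(t, K) = (K*K + 80)/4 = (K² + 80)/4 = (80 + K²)/4 = 20 + K²/4)
b(f) = -15/4 (b(f) = -9/8 + (⅛)*(-21) = -9/8 - 21/8 = -15/4)
(21121 - 10785)/(b(48) + p(194, -1)) = (21121 - 10785)/(-15/4 + (20 + (¼)*(-1)²)) = 10336/(-15/4 + (20 + (¼)*1)) = 10336/(-15/4 + (20 + ¼)) = 10336/(-15/4 + 81/4) = 10336/(33/2) = 10336*(2/33) = 20672/33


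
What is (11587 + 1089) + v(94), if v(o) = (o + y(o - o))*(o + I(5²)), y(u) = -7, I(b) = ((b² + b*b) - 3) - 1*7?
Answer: 128734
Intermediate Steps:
I(b) = -10 + 2*b² (I(b) = ((b² + b²) - 3) - 7 = (2*b² - 3) - 7 = (-3 + 2*b²) - 7 = -10 + 2*b²)
v(o) = (-7 + o)*(1240 + o) (v(o) = (o - 7)*(o + (-10 + 2*(5²)²)) = (-7 + o)*(o + (-10 + 2*25²)) = (-7 + o)*(o + (-10 + 2*625)) = (-7 + o)*(o + (-10 + 1250)) = (-7 + o)*(o + 1240) = (-7 + o)*(1240 + o))
(11587 + 1089) + v(94) = (11587 + 1089) + (-8680 + 94² + 1233*94) = 12676 + (-8680 + 8836 + 115902) = 12676 + 116058 = 128734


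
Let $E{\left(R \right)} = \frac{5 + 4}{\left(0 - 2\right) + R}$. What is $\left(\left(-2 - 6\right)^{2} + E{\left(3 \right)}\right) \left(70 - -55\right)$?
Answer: $9125$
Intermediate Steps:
$E{\left(R \right)} = \frac{9}{-2 + R}$ ($E{\left(R \right)} = \frac{9}{\left(0 - 2\right) + R} = \frac{9}{-2 + R}$)
$\left(\left(-2 - 6\right)^{2} + E{\left(3 \right)}\right) \left(70 - -55\right) = \left(\left(-2 - 6\right)^{2} + \frac{9}{-2 + 3}\right) \left(70 - -55\right) = \left(\left(-8\right)^{2} + \frac{9}{1}\right) \left(70 + 55\right) = \left(64 + 9 \cdot 1\right) 125 = \left(64 + 9\right) 125 = 73 \cdot 125 = 9125$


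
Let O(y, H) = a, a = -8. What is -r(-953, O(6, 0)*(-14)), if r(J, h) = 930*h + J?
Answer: -103207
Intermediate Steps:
O(y, H) = -8
r(J, h) = J + 930*h
-r(-953, O(6, 0)*(-14)) = -(-953 + 930*(-8*(-14))) = -(-953 + 930*112) = -(-953 + 104160) = -1*103207 = -103207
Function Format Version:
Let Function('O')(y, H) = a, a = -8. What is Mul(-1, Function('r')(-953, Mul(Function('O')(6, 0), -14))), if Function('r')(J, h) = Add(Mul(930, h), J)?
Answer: -103207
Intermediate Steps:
Function('O')(y, H) = -8
Function('r')(J, h) = Add(J, Mul(930, h))
Mul(-1, Function('r')(-953, Mul(Function('O')(6, 0), -14))) = Mul(-1, Add(-953, Mul(930, Mul(-8, -14)))) = Mul(-1, Add(-953, Mul(930, 112))) = Mul(-1, Add(-953, 104160)) = Mul(-1, 103207) = -103207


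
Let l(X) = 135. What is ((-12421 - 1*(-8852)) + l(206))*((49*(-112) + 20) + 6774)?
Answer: -4484804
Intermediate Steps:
((-12421 - 1*(-8852)) + l(206))*((49*(-112) + 20) + 6774) = ((-12421 - 1*(-8852)) + 135)*((49*(-112) + 20) + 6774) = ((-12421 + 8852) + 135)*((-5488 + 20) + 6774) = (-3569 + 135)*(-5468 + 6774) = -3434*1306 = -4484804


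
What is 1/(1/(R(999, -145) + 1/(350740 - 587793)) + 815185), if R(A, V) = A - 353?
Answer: 153136237/124834363595898 ≈ 1.2267e-6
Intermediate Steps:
R(A, V) = -353 + A
1/(1/(R(999, -145) + 1/(350740 - 587793)) + 815185) = 1/(1/((-353 + 999) + 1/(350740 - 587793)) + 815185) = 1/(1/(646 + 1/(-237053)) + 815185) = 1/(1/(646 - 1/237053) + 815185) = 1/(1/(153136237/237053) + 815185) = 1/(237053/153136237 + 815185) = 1/(124834363595898/153136237) = 153136237/124834363595898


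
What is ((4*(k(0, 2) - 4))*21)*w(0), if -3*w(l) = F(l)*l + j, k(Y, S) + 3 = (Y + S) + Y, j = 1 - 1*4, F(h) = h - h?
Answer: -420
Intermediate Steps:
F(h) = 0
j = -3 (j = 1 - 4 = -3)
k(Y, S) = -3 + S + 2*Y (k(Y, S) = -3 + ((Y + S) + Y) = -3 + ((S + Y) + Y) = -3 + (S + 2*Y) = -3 + S + 2*Y)
w(l) = 1 (w(l) = -(0*l - 3)/3 = -(0 - 3)/3 = -1/3*(-3) = 1)
((4*(k(0, 2) - 4))*21)*w(0) = ((4*((-3 + 2 + 2*0) - 4))*21)*1 = ((4*((-3 + 2 + 0) - 4))*21)*1 = ((4*(-1 - 4))*21)*1 = ((4*(-5))*21)*1 = -20*21*1 = -420*1 = -420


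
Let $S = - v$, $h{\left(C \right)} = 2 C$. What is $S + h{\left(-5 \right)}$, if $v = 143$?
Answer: $-153$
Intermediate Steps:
$S = -143$ ($S = \left(-1\right) 143 = -143$)
$S + h{\left(-5 \right)} = -143 + 2 \left(-5\right) = -143 - 10 = -153$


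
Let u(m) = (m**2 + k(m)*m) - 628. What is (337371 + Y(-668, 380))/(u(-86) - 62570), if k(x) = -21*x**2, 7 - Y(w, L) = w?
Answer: 169023/6650687 ≈ 0.025414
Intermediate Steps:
Y(w, L) = 7 - w
u(m) = -628 + m**2 - 21*m**3 (u(m) = (m**2 + (-21*m**2)*m) - 628 = (m**2 - 21*m**3) - 628 = -628 + m**2 - 21*m**3)
(337371 + Y(-668, 380))/(u(-86) - 62570) = (337371 + (7 - 1*(-668)))/((-628 + (-86)**2 - 21*(-86)**3) - 62570) = (337371 + (7 + 668))/((-628 + 7396 - 21*(-636056)) - 62570) = (337371 + 675)/((-628 + 7396 + 13357176) - 62570) = 338046/(13363944 - 62570) = 338046/13301374 = 338046*(1/13301374) = 169023/6650687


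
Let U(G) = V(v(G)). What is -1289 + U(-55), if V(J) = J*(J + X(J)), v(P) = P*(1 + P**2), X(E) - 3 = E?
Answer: 55397389221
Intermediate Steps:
X(E) = 3 + E
V(J) = J*(3 + 2*J) (V(J) = J*(J + (3 + J)) = J*(3 + 2*J))
U(G) = (G + G**3)*(3 + 2*G + 2*G**3) (U(G) = (G + G**3)*(3 + 2*(G + G**3)) = (G + G**3)*(3 + (2*G + 2*G**3)) = (G + G**3)*(3 + 2*G + 2*G**3))
-1289 + U(-55) = -1289 - 55*(1 + (-55)**2)*(3 + 2*(-55) + 2*(-55)**3) = -1289 - 55*(1 + 3025)*(3 - 110 + 2*(-166375)) = -1289 - 55*3026*(3 - 110 - 332750) = -1289 - 55*3026*(-332857) = -1289 + 55397390510 = 55397389221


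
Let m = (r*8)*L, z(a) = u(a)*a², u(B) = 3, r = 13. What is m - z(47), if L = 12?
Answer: -5379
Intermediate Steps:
z(a) = 3*a²
m = 1248 (m = (13*8)*12 = 104*12 = 1248)
m - z(47) = 1248 - 3*47² = 1248 - 3*2209 = 1248 - 1*6627 = 1248 - 6627 = -5379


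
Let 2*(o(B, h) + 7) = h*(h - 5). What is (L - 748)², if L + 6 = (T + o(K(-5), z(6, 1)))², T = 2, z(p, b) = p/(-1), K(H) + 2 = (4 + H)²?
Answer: 900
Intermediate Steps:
K(H) = -2 + (4 + H)²
z(p, b) = -p (z(p, b) = p*(-1) = -p)
o(B, h) = -7 + h*(-5 + h)/2 (o(B, h) = -7 + (h*(h - 5))/2 = -7 + (h*(-5 + h))/2 = -7 + h*(-5 + h)/2)
L = 778 (L = -6 + (2 + (-7 + (-1*6)²/2 - (-5)*6/2))² = -6 + (2 + (-7 + (½)*(-6)² - 5/2*(-6)))² = -6 + (2 + (-7 + (½)*36 + 15))² = -6 + (2 + (-7 + 18 + 15))² = -6 + (2 + 26)² = -6 + 28² = -6 + 784 = 778)
(L - 748)² = (778 - 748)² = 30² = 900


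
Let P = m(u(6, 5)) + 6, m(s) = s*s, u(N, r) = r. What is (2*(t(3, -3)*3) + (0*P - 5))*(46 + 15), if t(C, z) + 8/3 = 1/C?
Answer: -1159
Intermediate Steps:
t(C, z) = -8/3 + 1/C
m(s) = s**2
P = 31 (P = 5**2 + 6 = 25 + 6 = 31)
(2*(t(3, -3)*3) + (0*P - 5))*(46 + 15) = (2*((-8/3 + 1/3)*3) + (0*31 - 5))*(46 + 15) = (2*((-8/3 + 1/3)*3) + (0 - 5))*61 = (2*(-7/3*3) - 5)*61 = (2*(-7) - 5)*61 = (-14 - 5)*61 = -19*61 = -1159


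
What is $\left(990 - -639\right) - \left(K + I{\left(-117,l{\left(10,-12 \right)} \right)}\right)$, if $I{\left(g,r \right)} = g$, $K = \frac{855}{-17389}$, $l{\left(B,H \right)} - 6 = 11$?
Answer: $\frac{30362049}{17389} \approx 1746.0$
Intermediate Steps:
$l{\left(B,H \right)} = 17$ ($l{\left(B,H \right)} = 6 + 11 = 17$)
$K = - \frac{855}{17389}$ ($K = 855 \left(- \frac{1}{17389}\right) = - \frac{855}{17389} \approx -0.049169$)
$\left(990 - -639\right) - \left(K + I{\left(-117,l{\left(10,-12 \right)} \right)}\right) = \left(990 - -639\right) - \left(- \frac{855}{17389} - 117\right) = \left(990 + 639\right) - - \frac{2035368}{17389} = 1629 + \frac{2035368}{17389} = \frac{30362049}{17389}$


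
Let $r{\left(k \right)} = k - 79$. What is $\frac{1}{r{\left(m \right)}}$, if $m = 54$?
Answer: $- \frac{1}{25} \approx -0.04$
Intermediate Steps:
$r{\left(k \right)} = -79 + k$
$\frac{1}{r{\left(m \right)}} = \frac{1}{-79 + 54} = \frac{1}{-25} = - \frac{1}{25}$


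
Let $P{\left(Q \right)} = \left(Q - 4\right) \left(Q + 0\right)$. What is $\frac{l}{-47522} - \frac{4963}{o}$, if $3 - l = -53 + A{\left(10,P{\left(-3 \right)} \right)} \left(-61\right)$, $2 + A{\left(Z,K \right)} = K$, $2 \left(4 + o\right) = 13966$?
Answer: $- \frac{34904453}{47379434} \approx -0.7367$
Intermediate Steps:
$o = 6979$ ($o = -4 + \frac{1}{2} \cdot 13966 = -4 + 6983 = 6979$)
$P{\left(Q \right)} = Q \left(-4 + Q\right)$ ($P{\left(Q \right)} = \left(-4 + Q\right) Q = Q \left(-4 + Q\right)$)
$A{\left(Z,K \right)} = -2 + K$
$l = 1215$ ($l = 3 - \left(-53 + \left(-2 - 3 \left(-4 - 3\right)\right) \left(-61\right)\right) = 3 - \left(-53 + \left(-2 - -21\right) \left(-61\right)\right) = 3 - \left(-53 + \left(-2 + 21\right) \left(-61\right)\right) = 3 - \left(-53 + 19 \left(-61\right)\right) = 3 - \left(-53 - 1159\right) = 3 - -1212 = 3 + 1212 = 1215$)
$\frac{l}{-47522} - \frac{4963}{o} = \frac{1215}{-47522} - \frac{4963}{6979} = 1215 \left(- \frac{1}{47522}\right) - \frac{709}{997} = - \frac{1215}{47522} - \frac{709}{997} = - \frac{34904453}{47379434}$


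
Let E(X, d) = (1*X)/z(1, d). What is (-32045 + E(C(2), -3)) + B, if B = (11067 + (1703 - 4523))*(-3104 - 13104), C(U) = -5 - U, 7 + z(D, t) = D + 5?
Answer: -133699414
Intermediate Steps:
z(D, t) = -2 + D (z(D, t) = -7 + (D + 5) = -7 + (5 + D) = -2 + D)
E(X, d) = -X (E(X, d) = (1*X)/(-2 + 1) = X/(-1) = X*(-1) = -X)
B = -133667376 (B = (11067 - 2820)*(-16208) = 8247*(-16208) = -133667376)
(-32045 + E(C(2), -3)) + B = (-32045 - (-5 - 1*2)) - 133667376 = (-32045 - (-5 - 2)) - 133667376 = (-32045 - 1*(-7)) - 133667376 = (-32045 + 7) - 133667376 = -32038 - 133667376 = -133699414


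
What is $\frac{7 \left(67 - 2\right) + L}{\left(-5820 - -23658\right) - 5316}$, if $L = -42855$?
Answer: $- \frac{21200}{6261} \approx -3.386$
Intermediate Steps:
$\frac{7 \left(67 - 2\right) + L}{\left(-5820 - -23658\right) - 5316} = \frac{7 \left(67 - 2\right) - 42855}{\left(-5820 - -23658\right) - 5316} = \frac{7 \cdot 65 - 42855}{\left(-5820 + 23658\right) - 5316} = \frac{455 - 42855}{17838 - 5316} = - \frac{42400}{12522} = \left(-42400\right) \frac{1}{12522} = - \frac{21200}{6261}$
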